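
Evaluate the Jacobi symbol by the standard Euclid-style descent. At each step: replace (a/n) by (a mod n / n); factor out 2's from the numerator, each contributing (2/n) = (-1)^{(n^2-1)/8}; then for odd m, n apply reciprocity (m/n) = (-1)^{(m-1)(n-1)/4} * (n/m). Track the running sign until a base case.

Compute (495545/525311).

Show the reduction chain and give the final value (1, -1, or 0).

1

reciprocity: (495545/525311) = +1·(525311/495545) since 495545 mod 4 = 1, 525311 mod 4 = 3; sign now +1
(525311/495545) = (29766/495545)   [reduce mod 495545]
29766 = 2^1·14883; (2/495545) = +1 since 495545 mod 8 = 1, so (29766/495545) = (+1)^1·(14883/495545); sign now +1
reciprocity: (14883/495545) = +1·(495545/14883) since 14883 mod 4 = 3, 495545 mod 4 = 1; sign now +1
(495545/14883) = (4406/14883)   [reduce mod 14883]
4406 = 2^1·2203; (2/14883) = -1 since 14883 mod 8 = 3, so (4406/14883) = (-1)^1·(2203/14883); sign now -1
reciprocity: (2203/14883) = -1·(14883/2203) since 2203 mod 4 = 3, 14883 mod 4 = 3; sign now +1
(14883/2203) = (1665/2203)   [reduce mod 2203]
reciprocity: (1665/2203) = +1·(2203/1665) since 1665 mod 4 = 1, 2203 mod 4 = 3; sign now +1
(2203/1665) = (538/1665)   [reduce mod 1665]
538 = 2^1·269; (2/1665) = +1 since 1665 mod 8 = 1, so (538/1665) = (+1)^1·(269/1665); sign now +1
reciprocity: (269/1665) = +1·(1665/269) since 269 mod 4 = 1, 1665 mod 4 = 1; sign now +1
(1665/269) = (51/269)   [reduce mod 269]
reciprocity: (51/269) = +1·(269/51) since 51 mod 4 = 3, 269 mod 4 = 1; sign now +1
(269/51) = (14/51)   [reduce mod 51]
14 = 2^1·7; (2/51) = -1 since 51 mod 8 = 3, so (14/51) = (-1)^1·(7/51); sign now -1
reciprocity: (7/51) = -1·(51/7) since 7 mod 4 = 3, 51 mod 4 = 3; sign now +1
(51/7) = (2/7)   [reduce mod 7]
2 = 2^1·1; (2/7) = +1 since 7 mod 8 = 7, so (2/7) = (+1)^1·(1/7); sign now +1
(1/7) = 1; final value = sign = +1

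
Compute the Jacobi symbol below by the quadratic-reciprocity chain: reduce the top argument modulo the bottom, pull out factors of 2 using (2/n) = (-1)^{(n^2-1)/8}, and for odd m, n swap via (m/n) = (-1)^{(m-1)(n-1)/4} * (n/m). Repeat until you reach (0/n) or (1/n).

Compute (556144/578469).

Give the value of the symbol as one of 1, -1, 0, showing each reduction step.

1

factor out 2^4: 556144 = 2^4·34759; with 578469 mod 8 = 5, (2/578469) = -1; sign now +1; continue with (34759/578469)
flip (34759/578469) -> (578469/34759): both odd, 34759 mod 4 = 3, 578469 mod 4 = 1, so the flip contributes +1; sign now +1
(578469/34759): 578469 mod 34759 = 22325, so (578469/34759) = (22325/34759)
flip (22325/34759) -> (34759/22325): both odd, 22325 mod 4 = 1, 34759 mod 4 = 3, so the flip contributes +1; sign now +1
(34759/22325): 34759 mod 22325 = 12434, so (34759/22325) = (12434/22325)
factor out 2^1: 12434 = 2^1·6217; with 22325 mod 8 = 5, (2/22325) = -1; sign now -1; continue with (6217/22325)
flip (6217/22325) -> (22325/6217): both odd, 6217 mod 4 = 1, 22325 mod 4 = 1, so the flip contributes +1; sign now -1
(22325/6217): 22325 mod 6217 = 3674, so (22325/6217) = (3674/6217)
factor out 2^1: 3674 = 2^1·1837; with 6217 mod 8 = 1, (2/6217) = +1; sign now -1; continue with (1837/6217)
flip (1837/6217) -> (6217/1837): both odd, 1837 mod 4 = 1, 6217 mod 4 = 1, so the flip contributes +1; sign now -1
(6217/1837): 6217 mod 1837 = 706, so (6217/1837) = (706/1837)
factor out 2^1: 706 = 2^1·353; with 1837 mod 8 = 5, (2/1837) = -1; sign now +1; continue with (353/1837)
flip (353/1837) -> (1837/353): both odd, 353 mod 4 = 1, 1837 mod 4 = 1, so the flip contributes +1; sign now +1
(1837/353): 1837 mod 353 = 72, so (1837/353) = (72/353)
factor out 2^3: 72 = 2^3·9; with 353 mod 8 = 1, (2/353) = +1; sign now +1; continue with (9/353)
flip (9/353) -> (353/9): both odd, 9 mod 4 = 1, 353 mod 4 = 1, so the flip contributes +1; sign now +1
(353/9): 353 mod 9 = 2, so (353/9) = (2/9)
factor out 2^1: 2 = 2^1·1; with 9 mod 8 = 1, (2/9) = +1; sign now +1; continue with (1/9)
reached (1/9) = 1, so the symbol is +1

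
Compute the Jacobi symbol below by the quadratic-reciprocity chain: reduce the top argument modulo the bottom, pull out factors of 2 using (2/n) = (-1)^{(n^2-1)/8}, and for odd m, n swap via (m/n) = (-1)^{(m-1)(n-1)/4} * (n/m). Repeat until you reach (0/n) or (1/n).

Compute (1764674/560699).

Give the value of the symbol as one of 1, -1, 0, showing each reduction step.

1

(1764674/560699): 1764674 mod 560699 = 82577, so (1764674/560699) = (82577/560699)
flip (82577/560699) -> (560699/82577): both odd, 82577 mod 4 = 1, 560699 mod 4 = 3, so the flip contributes +1; sign now +1
(560699/82577): 560699 mod 82577 = 65237, so (560699/82577) = (65237/82577)
flip (65237/82577) -> (82577/65237): both odd, 65237 mod 4 = 1, 82577 mod 4 = 1, so the flip contributes +1; sign now +1
(82577/65237): 82577 mod 65237 = 17340, so (82577/65237) = (17340/65237)
factor out 2^2: 17340 = 2^2·4335; with 65237 mod 8 = 5, (2/65237) = -1; sign now +1; continue with (4335/65237)
flip (4335/65237) -> (65237/4335): both odd, 4335 mod 4 = 3, 65237 mod 4 = 1, so the flip contributes +1; sign now +1
(65237/4335): 65237 mod 4335 = 212, so (65237/4335) = (212/4335)
factor out 2^2: 212 = 2^2·53; with 4335 mod 8 = 7, (2/4335) = +1; sign now +1; continue with (53/4335)
flip (53/4335) -> (4335/53): both odd, 53 mod 4 = 1, 4335 mod 4 = 3, so the flip contributes +1; sign now +1
(4335/53): 4335 mod 53 = 42, so (4335/53) = (42/53)
factor out 2^1: 42 = 2^1·21; with 53 mod 8 = 5, (2/53) = -1; sign now -1; continue with (21/53)
flip (21/53) -> (53/21): both odd, 21 mod 4 = 1, 53 mod 4 = 1, so the flip contributes +1; sign now -1
(53/21): 53 mod 21 = 11, so (53/21) = (11/21)
flip (11/21) -> (21/11): both odd, 11 mod 4 = 3, 21 mod 4 = 1, so the flip contributes +1; sign now -1
(21/11): 21 mod 11 = 10, so (21/11) = (10/11)
factor out 2^1: 10 = 2^1·5; with 11 mod 8 = 3, (2/11) = -1; sign now +1; continue with (5/11)
flip (5/11) -> (11/5): both odd, 5 mod 4 = 1, 11 mod 4 = 3, so the flip contributes +1; sign now +1
(11/5): 11 mod 5 = 1, so (11/5) = (1/5)
reached (1/5) = 1, so the symbol is +1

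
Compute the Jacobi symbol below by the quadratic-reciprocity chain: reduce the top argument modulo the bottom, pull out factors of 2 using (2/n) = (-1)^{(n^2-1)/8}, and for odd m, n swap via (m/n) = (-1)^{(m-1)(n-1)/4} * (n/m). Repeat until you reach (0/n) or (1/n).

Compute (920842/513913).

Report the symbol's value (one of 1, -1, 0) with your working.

(920842/513913) = (406929/513913)   [reduce mod 513913]
reciprocity: (406929/513913) = +1·(513913/406929) since 406929 mod 4 = 1, 513913 mod 4 = 1; sign now +1
(513913/406929) = (106984/406929)   [reduce mod 406929]
106984 = 2^3·13373; (2/406929) = +1 since 406929 mod 8 = 1, so (106984/406929) = (+1)^3·(13373/406929); sign now +1
reciprocity: (13373/406929) = +1·(406929/13373) since 13373 mod 4 = 1, 406929 mod 4 = 1; sign now +1
(406929/13373) = (5739/13373)   [reduce mod 13373]
reciprocity: (5739/13373) = +1·(13373/5739) since 5739 mod 4 = 3, 13373 mod 4 = 1; sign now +1
(13373/5739) = (1895/5739)   [reduce mod 5739]
reciprocity: (1895/5739) = -1·(5739/1895) since 1895 mod 4 = 3, 5739 mod 4 = 3; sign now -1
(5739/1895) = (54/1895)   [reduce mod 1895]
54 = 2^1·27; (2/1895) = +1 since 1895 mod 8 = 7, so (54/1895) = (+1)^1·(27/1895); sign now -1
reciprocity: (27/1895) = -1·(1895/27) since 27 mod 4 = 3, 1895 mod 4 = 3; sign now +1
(1895/27) = (5/27)   [reduce mod 27]
reciprocity: (5/27) = +1·(27/5) since 5 mod 4 = 1, 27 mod 4 = 3; sign now +1
(27/5) = (2/5)   [reduce mod 5]
2 = 2^1·1; (2/5) = -1 since 5 mod 8 = 5, so (2/5) = (-1)^1·(1/5); sign now -1
(1/5) = 1; final value = sign = -1

-1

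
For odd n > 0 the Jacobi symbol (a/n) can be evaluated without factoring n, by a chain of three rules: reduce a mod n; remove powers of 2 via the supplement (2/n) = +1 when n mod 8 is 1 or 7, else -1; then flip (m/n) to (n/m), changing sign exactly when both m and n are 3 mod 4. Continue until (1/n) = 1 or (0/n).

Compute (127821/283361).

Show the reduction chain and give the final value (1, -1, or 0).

flip (127821/283361) -> (283361/127821): both odd, 127821 mod 4 = 1, 283361 mod 4 = 1, so the flip contributes +1; sign now +1
(283361/127821): 283361 mod 127821 = 27719, so (283361/127821) = (27719/127821)
flip (27719/127821) -> (127821/27719): both odd, 27719 mod 4 = 3, 127821 mod 4 = 1, so the flip contributes +1; sign now +1
(127821/27719): 127821 mod 27719 = 16945, so (127821/27719) = (16945/27719)
flip (16945/27719) -> (27719/16945): both odd, 16945 mod 4 = 1, 27719 mod 4 = 3, so the flip contributes +1; sign now +1
(27719/16945): 27719 mod 16945 = 10774, so (27719/16945) = (10774/16945)
factor out 2^1: 10774 = 2^1·5387; with 16945 mod 8 = 1, (2/16945) = +1; sign now +1; continue with (5387/16945)
flip (5387/16945) -> (16945/5387): both odd, 5387 mod 4 = 3, 16945 mod 4 = 1, so the flip contributes +1; sign now +1
(16945/5387): 16945 mod 5387 = 784, so (16945/5387) = (784/5387)
factor out 2^4: 784 = 2^4·49; with 5387 mod 8 = 3, (2/5387) = -1; sign now +1; continue with (49/5387)
flip (49/5387) -> (5387/49): both odd, 49 mod 4 = 1, 5387 mod 4 = 3, so the flip contributes +1; sign now +1
(5387/49): 5387 mod 49 = 46, so (5387/49) = (46/49)
factor out 2^1: 46 = 2^1·23; with 49 mod 8 = 1, (2/49) = +1; sign now +1; continue with (23/49)
flip (23/49) -> (49/23): both odd, 23 mod 4 = 3, 49 mod 4 = 1, so the flip contributes +1; sign now +1
(49/23): 49 mod 23 = 3, so (49/23) = (3/23)
flip (3/23) -> (23/3): both odd, 3 mod 4 = 3, 23 mod 4 = 3, so the flip contributes -1; sign now -1
(23/3): 23 mod 3 = 2, so (23/3) = (2/3)
factor out 2^1: 2 = 2^1·1; with 3 mod 8 = 3, (2/3) = -1; sign now +1; continue with (1/3)
reached (1/3) = 1, so the symbol is +1

1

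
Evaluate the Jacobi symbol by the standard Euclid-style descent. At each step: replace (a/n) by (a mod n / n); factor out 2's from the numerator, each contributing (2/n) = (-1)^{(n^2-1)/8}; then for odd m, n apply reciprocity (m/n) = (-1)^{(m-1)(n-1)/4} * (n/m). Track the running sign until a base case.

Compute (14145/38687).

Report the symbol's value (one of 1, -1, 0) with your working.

flip (14145/38687) -> (38687/14145): both odd, 14145 mod 4 = 1, 38687 mod 4 = 3, so the flip contributes +1; sign now +1
(38687/14145): 38687 mod 14145 = 10397, so (38687/14145) = (10397/14145)
flip (10397/14145) -> (14145/10397): both odd, 10397 mod 4 = 1, 14145 mod 4 = 1, so the flip contributes +1; sign now +1
(14145/10397): 14145 mod 10397 = 3748, so (14145/10397) = (3748/10397)
factor out 2^2: 3748 = 2^2·937; with 10397 mod 8 = 5, (2/10397) = -1; sign now +1; continue with (937/10397)
flip (937/10397) -> (10397/937): both odd, 937 mod 4 = 1, 10397 mod 4 = 1, so the flip contributes +1; sign now +1
(10397/937): 10397 mod 937 = 90, so (10397/937) = (90/937)
factor out 2^1: 90 = 2^1·45; with 937 mod 8 = 1, (2/937) = +1; sign now +1; continue with (45/937)
flip (45/937) -> (937/45): both odd, 45 mod 4 = 1, 937 mod 4 = 1, so the flip contributes +1; sign now +1
(937/45): 937 mod 45 = 37, so (937/45) = (37/45)
flip (37/45) -> (45/37): both odd, 37 mod 4 = 1, 45 mod 4 = 1, so the flip contributes +1; sign now +1
(45/37): 45 mod 37 = 8, so (45/37) = (8/37)
factor out 2^3: 8 = 2^3·1; with 37 mod 8 = 5, (2/37) = -1; sign now -1; continue with (1/37)
reached (1/37) = 1, so the symbol is -1

-1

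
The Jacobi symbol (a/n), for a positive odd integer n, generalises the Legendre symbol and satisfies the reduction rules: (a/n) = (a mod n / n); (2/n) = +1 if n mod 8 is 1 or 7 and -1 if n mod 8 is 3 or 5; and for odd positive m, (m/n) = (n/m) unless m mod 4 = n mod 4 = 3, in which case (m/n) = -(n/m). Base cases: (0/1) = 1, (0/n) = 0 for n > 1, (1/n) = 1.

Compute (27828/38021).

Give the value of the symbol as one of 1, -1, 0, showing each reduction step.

factor out 2^2: 27828 = 2^2·6957; with 38021 mod 8 = 5, (2/38021) = -1; sign now +1; continue with (6957/38021)
flip (6957/38021) -> (38021/6957): both odd, 6957 mod 4 = 1, 38021 mod 4 = 1, so the flip contributes +1; sign now +1
(38021/6957): 38021 mod 6957 = 3236, so (38021/6957) = (3236/6957)
factor out 2^2: 3236 = 2^2·809; with 6957 mod 8 = 5, (2/6957) = -1; sign now +1; continue with (809/6957)
flip (809/6957) -> (6957/809): both odd, 809 mod 4 = 1, 6957 mod 4 = 1, so the flip contributes +1; sign now +1
(6957/809): 6957 mod 809 = 485, so (6957/809) = (485/809)
flip (485/809) -> (809/485): both odd, 485 mod 4 = 1, 809 mod 4 = 1, so the flip contributes +1; sign now +1
(809/485): 809 mod 485 = 324, so (809/485) = (324/485)
factor out 2^2: 324 = 2^2·81; with 485 mod 8 = 5, (2/485) = -1; sign now +1; continue with (81/485)
flip (81/485) -> (485/81): both odd, 81 mod 4 = 1, 485 mod 4 = 1, so the flip contributes +1; sign now +1
(485/81): 485 mod 81 = 80, so (485/81) = (80/81)
factor out 2^4: 80 = 2^4·5; with 81 mod 8 = 1, (2/81) = +1; sign now +1; continue with (5/81)
flip (5/81) -> (81/5): both odd, 5 mod 4 = 1, 81 mod 4 = 1, so the flip contributes +1; sign now +1
(81/5): 81 mod 5 = 1, so (81/5) = (1/5)
reached (1/5) = 1, so the symbol is +1

1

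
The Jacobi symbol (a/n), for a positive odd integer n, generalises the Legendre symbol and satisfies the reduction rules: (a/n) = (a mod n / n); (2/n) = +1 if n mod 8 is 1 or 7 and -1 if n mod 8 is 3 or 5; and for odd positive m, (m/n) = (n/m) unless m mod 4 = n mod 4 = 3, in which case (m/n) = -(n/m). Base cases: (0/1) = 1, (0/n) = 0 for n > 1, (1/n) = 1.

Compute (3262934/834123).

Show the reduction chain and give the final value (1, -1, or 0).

1

(3262934/834123): 3262934 mod 834123 = 760565, so (3262934/834123) = (760565/834123)
flip (760565/834123) -> (834123/760565): both odd, 760565 mod 4 = 1, 834123 mod 4 = 3, so the flip contributes +1; sign now +1
(834123/760565): 834123 mod 760565 = 73558, so (834123/760565) = (73558/760565)
factor out 2^1: 73558 = 2^1·36779; with 760565 mod 8 = 5, (2/760565) = -1; sign now -1; continue with (36779/760565)
flip (36779/760565) -> (760565/36779): both odd, 36779 mod 4 = 3, 760565 mod 4 = 1, so the flip contributes +1; sign now -1
(760565/36779): 760565 mod 36779 = 24985, so (760565/36779) = (24985/36779)
flip (24985/36779) -> (36779/24985): both odd, 24985 mod 4 = 1, 36779 mod 4 = 3, so the flip contributes +1; sign now -1
(36779/24985): 36779 mod 24985 = 11794, so (36779/24985) = (11794/24985)
factor out 2^1: 11794 = 2^1·5897; with 24985 mod 8 = 1, (2/24985) = +1; sign now -1; continue with (5897/24985)
flip (5897/24985) -> (24985/5897): both odd, 5897 mod 4 = 1, 24985 mod 4 = 1, so the flip contributes +1; sign now -1
(24985/5897): 24985 mod 5897 = 1397, so (24985/5897) = (1397/5897)
flip (1397/5897) -> (5897/1397): both odd, 1397 mod 4 = 1, 5897 mod 4 = 1, so the flip contributes +1; sign now -1
(5897/1397): 5897 mod 1397 = 309, so (5897/1397) = (309/1397)
flip (309/1397) -> (1397/309): both odd, 309 mod 4 = 1, 1397 mod 4 = 1, so the flip contributes +1; sign now -1
(1397/309): 1397 mod 309 = 161, so (1397/309) = (161/309)
flip (161/309) -> (309/161): both odd, 161 mod 4 = 1, 309 mod 4 = 1, so the flip contributes +1; sign now -1
(309/161): 309 mod 161 = 148, so (309/161) = (148/161)
factor out 2^2: 148 = 2^2·37; with 161 mod 8 = 1, (2/161) = +1; sign now -1; continue with (37/161)
flip (37/161) -> (161/37): both odd, 37 mod 4 = 1, 161 mod 4 = 1, so the flip contributes +1; sign now -1
(161/37): 161 mod 37 = 13, so (161/37) = (13/37)
flip (13/37) -> (37/13): both odd, 13 mod 4 = 1, 37 mod 4 = 1, so the flip contributes +1; sign now -1
(37/13): 37 mod 13 = 11, so (37/13) = (11/13)
flip (11/13) -> (13/11): both odd, 11 mod 4 = 3, 13 mod 4 = 1, so the flip contributes +1; sign now -1
(13/11): 13 mod 11 = 2, so (13/11) = (2/11)
factor out 2^1: 2 = 2^1·1; with 11 mod 8 = 3, (2/11) = -1; sign now +1; continue with (1/11)
reached (1/11) = 1, so the symbol is +1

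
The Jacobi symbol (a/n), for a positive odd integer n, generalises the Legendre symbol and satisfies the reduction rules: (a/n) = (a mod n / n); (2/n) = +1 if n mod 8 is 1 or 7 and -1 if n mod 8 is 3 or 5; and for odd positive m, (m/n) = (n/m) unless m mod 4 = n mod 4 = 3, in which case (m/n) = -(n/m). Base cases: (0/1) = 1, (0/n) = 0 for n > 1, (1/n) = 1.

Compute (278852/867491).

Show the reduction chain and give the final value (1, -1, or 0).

278852 = 2^2·69713; (2/867491) = -1 since 867491 mod 8 = 3, so (278852/867491) = (-1)^2·(69713/867491); sign now +1
reciprocity: (69713/867491) = +1·(867491/69713) since 69713 mod 4 = 1, 867491 mod 4 = 3; sign now +1
(867491/69713) = (30935/69713)   [reduce mod 69713]
reciprocity: (30935/69713) = +1·(69713/30935) since 30935 mod 4 = 3, 69713 mod 4 = 1; sign now +1
(69713/30935) = (7843/30935)   [reduce mod 30935]
reciprocity: (7843/30935) = -1·(30935/7843) since 7843 mod 4 = 3, 30935 mod 4 = 3; sign now -1
(30935/7843) = (7406/7843)   [reduce mod 7843]
7406 = 2^1·3703; (2/7843) = -1 since 7843 mod 8 = 3, so (7406/7843) = (-1)^1·(3703/7843); sign now +1
reciprocity: (3703/7843) = -1·(7843/3703) since 3703 mod 4 = 3, 7843 mod 4 = 3; sign now -1
(7843/3703) = (437/3703)   [reduce mod 3703]
reciprocity: (437/3703) = +1·(3703/437) since 437 mod 4 = 1, 3703 mod 4 = 3; sign now -1
(3703/437) = (207/437)   [reduce mod 437]
reciprocity: (207/437) = +1·(437/207) since 207 mod 4 = 3, 437 mod 4 = 1; sign now -1
(437/207) = (23/207)   [reduce mod 207]
reciprocity: (23/207) = -1·(207/23) since 23 mod 4 = 3, 207 mod 4 = 3; sign now +1
(207/23) = (0/23)   [reduce mod 23]
(0/23) = 0   [gcd(a, n) > 1]; final value = 0

0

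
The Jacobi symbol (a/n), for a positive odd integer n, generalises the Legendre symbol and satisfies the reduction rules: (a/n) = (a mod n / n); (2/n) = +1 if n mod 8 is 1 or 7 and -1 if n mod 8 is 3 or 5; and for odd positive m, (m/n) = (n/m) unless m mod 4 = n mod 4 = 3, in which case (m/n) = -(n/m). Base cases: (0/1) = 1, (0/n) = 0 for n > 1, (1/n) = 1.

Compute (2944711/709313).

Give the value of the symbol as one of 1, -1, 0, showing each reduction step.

(2944711/709313) = (107459/709313)   [reduce mod 709313]
reciprocity: (107459/709313) = +1·(709313/107459) since 107459 mod 4 = 3, 709313 mod 4 = 1; sign now +1
(709313/107459) = (64559/107459)   [reduce mod 107459]
reciprocity: (64559/107459) = -1·(107459/64559) since 64559 mod 4 = 3, 107459 mod 4 = 3; sign now -1
(107459/64559) = (42900/64559)   [reduce mod 64559]
42900 = 2^2·10725; (2/64559) = +1 since 64559 mod 8 = 7, so (42900/64559) = (+1)^2·(10725/64559); sign now -1
reciprocity: (10725/64559) = +1·(64559/10725) since 10725 mod 4 = 1, 64559 mod 4 = 3; sign now -1
(64559/10725) = (209/10725)   [reduce mod 10725]
reciprocity: (209/10725) = +1·(10725/209) since 209 mod 4 = 1, 10725 mod 4 = 1; sign now -1
(10725/209) = (66/209)   [reduce mod 209]
66 = 2^1·33; (2/209) = +1 since 209 mod 8 = 1, so (66/209) = (+1)^1·(33/209); sign now -1
reciprocity: (33/209) = +1·(209/33) since 33 mod 4 = 1, 209 mod 4 = 1; sign now -1
(209/33) = (11/33)   [reduce mod 33]
reciprocity: (11/33) = +1·(33/11) since 11 mod 4 = 3, 33 mod 4 = 1; sign now -1
(33/11) = (0/11)   [reduce mod 11]
(0/11) = 0   [gcd(a, n) > 1]; final value = 0

0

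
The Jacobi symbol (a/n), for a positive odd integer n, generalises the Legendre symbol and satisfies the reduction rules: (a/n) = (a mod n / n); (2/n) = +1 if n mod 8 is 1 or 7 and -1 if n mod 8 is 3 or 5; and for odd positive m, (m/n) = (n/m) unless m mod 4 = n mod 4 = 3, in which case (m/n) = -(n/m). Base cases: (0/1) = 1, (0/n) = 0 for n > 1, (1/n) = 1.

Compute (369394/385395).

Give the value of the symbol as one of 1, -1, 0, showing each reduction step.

factor out 2^1: 369394 = 2^1·184697; with 385395 mod 8 = 3, (2/385395) = -1; sign now -1; continue with (184697/385395)
flip (184697/385395) -> (385395/184697): both odd, 184697 mod 4 = 1, 385395 mod 4 = 3, so the flip contributes +1; sign now -1
(385395/184697): 385395 mod 184697 = 16001, so (385395/184697) = (16001/184697)
flip (16001/184697) -> (184697/16001): both odd, 16001 mod 4 = 1, 184697 mod 4 = 1, so the flip contributes +1; sign now -1
(184697/16001): 184697 mod 16001 = 8686, so (184697/16001) = (8686/16001)
factor out 2^1: 8686 = 2^1·4343; with 16001 mod 8 = 1, (2/16001) = +1; sign now -1; continue with (4343/16001)
flip (4343/16001) -> (16001/4343): both odd, 4343 mod 4 = 3, 16001 mod 4 = 1, so the flip contributes +1; sign now -1
(16001/4343): 16001 mod 4343 = 2972, so (16001/4343) = (2972/4343)
factor out 2^2: 2972 = 2^2·743; with 4343 mod 8 = 7, (2/4343) = +1; sign now -1; continue with (743/4343)
flip (743/4343) -> (4343/743): both odd, 743 mod 4 = 3, 4343 mod 4 = 3, so the flip contributes -1; sign now +1
(4343/743): 4343 mod 743 = 628, so (4343/743) = (628/743)
factor out 2^2: 628 = 2^2·157; with 743 mod 8 = 7, (2/743) = +1; sign now +1; continue with (157/743)
flip (157/743) -> (743/157): both odd, 157 mod 4 = 1, 743 mod 4 = 3, so the flip contributes +1; sign now +1
(743/157): 743 mod 157 = 115, so (743/157) = (115/157)
flip (115/157) -> (157/115): both odd, 115 mod 4 = 3, 157 mod 4 = 1, so the flip contributes +1; sign now +1
(157/115): 157 mod 115 = 42, so (157/115) = (42/115)
factor out 2^1: 42 = 2^1·21; with 115 mod 8 = 3, (2/115) = -1; sign now -1; continue with (21/115)
flip (21/115) -> (115/21): both odd, 21 mod 4 = 1, 115 mod 4 = 3, so the flip contributes +1; sign now -1
(115/21): 115 mod 21 = 10, so (115/21) = (10/21)
factor out 2^1: 10 = 2^1·5; with 21 mod 8 = 5, (2/21) = -1; sign now +1; continue with (5/21)
flip (5/21) -> (21/5): both odd, 5 mod 4 = 1, 21 mod 4 = 1, so the flip contributes +1; sign now +1
(21/5): 21 mod 5 = 1, so (21/5) = (1/5)
reached (1/5) = 1, so the symbol is +1

1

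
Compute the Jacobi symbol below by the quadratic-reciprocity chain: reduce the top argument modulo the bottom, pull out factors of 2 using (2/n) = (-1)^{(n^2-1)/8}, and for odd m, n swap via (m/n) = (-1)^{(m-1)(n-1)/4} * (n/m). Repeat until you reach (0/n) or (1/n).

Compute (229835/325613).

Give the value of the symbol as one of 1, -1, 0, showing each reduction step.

-1

reciprocity: (229835/325613) = +1·(325613/229835) since 229835 mod 4 = 3, 325613 mod 4 = 1; sign now +1
(325613/229835) = (95778/229835)   [reduce mod 229835]
95778 = 2^1·47889; (2/229835) = -1 since 229835 mod 8 = 3, so (95778/229835) = (-1)^1·(47889/229835); sign now -1
reciprocity: (47889/229835) = +1·(229835/47889) since 47889 mod 4 = 1, 229835 mod 4 = 3; sign now -1
(229835/47889) = (38279/47889)   [reduce mod 47889]
reciprocity: (38279/47889) = +1·(47889/38279) since 38279 mod 4 = 3, 47889 mod 4 = 1; sign now -1
(47889/38279) = (9610/38279)   [reduce mod 38279]
9610 = 2^1·4805; (2/38279) = +1 since 38279 mod 8 = 7, so (9610/38279) = (+1)^1·(4805/38279); sign now -1
reciprocity: (4805/38279) = +1·(38279/4805) since 4805 mod 4 = 1, 38279 mod 4 = 3; sign now -1
(38279/4805) = (4644/4805)   [reduce mod 4805]
4644 = 2^2·1161; (2/4805) = -1 since 4805 mod 8 = 5, so (4644/4805) = (-1)^2·(1161/4805); sign now -1
reciprocity: (1161/4805) = +1·(4805/1161) since 1161 mod 4 = 1, 4805 mod 4 = 1; sign now -1
(4805/1161) = (161/1161)   [reduce mod 1161]
reciprocity: (161/1161) = +1·(1161/161) since 161 mod 4 = 1, 1161 mod 4 = 1; sign now -1
(1161/161) = (34/161)   [reduce mod 161]
34 = 2^1·17; (2/161) = +1 since 161 mod 8 = 1, so (34/161) = (+1)^1·(17/161); sign now -1
reciprocity: (17/161) = +1·(161/17) since 17 mod 4 = 1, 161 mod 4 = 1; sign now -1
(161/17) = (8/17)   [reduce mod 17]
8 = 2^3·1; (2/17) = +1 since 17 mod 8 = 1, so (8/17) = (+1)^3·(1/17); sign now -1
(1/17) = 1; final value = sign = -1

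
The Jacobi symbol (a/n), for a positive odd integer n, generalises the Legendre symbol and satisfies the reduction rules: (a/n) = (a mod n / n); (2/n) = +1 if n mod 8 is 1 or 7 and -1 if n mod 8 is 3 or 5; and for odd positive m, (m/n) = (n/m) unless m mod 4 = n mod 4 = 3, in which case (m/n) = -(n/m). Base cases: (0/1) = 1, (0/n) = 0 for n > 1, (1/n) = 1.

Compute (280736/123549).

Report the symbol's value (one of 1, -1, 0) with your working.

-1

(280736/123549): 280736 mod 123549 = 33638, so (280736/123549) = (33638/123549)
factor out 2^1: 33638 = 2^1·16819; with 123549 mod 8 = 5, (2/123549) = -1; sign now -1; continue with (16819/123549)
flip (16819/123549) -> (123549/16819): both odd, 16819 mod 4 = 3, 123549 mod 4 = 1, so the flip contributes +1; sign now -1
(123549/16819): 123549 mod 16819 = 5816, so (123549/16819) = (5816/16819)
factor out 2^3: 5816 = 2^3·727; with 16819 mod 8 = 3, (2/16819) = -1; sign now +1; continue with (727/16819)
flip (727/16819) -> (16819/727): both odd, 727 mod 4 = 3, 16819 mod 4 = 3, so the flip contributes -1; sign now -1
(16819/727): 16819 mod 727 = 98, so (16819/727) = (98/727)
factor out 2^1: 98 = 2^1·49; with 727 mod 8 = 7, (2/727) = +1; sign now -1; continue with (49/727)
flip (49/727) -> (727/49): both odd, 49 mod 4 = 1, 727 mod 4 = 3, so the flip contributes +1; sign now -1
(727/49): 727 mod 49 = 41, so (727/49) = (41/49)
flip (41/49) -> (49/41): both odd, 41 mod 4 = 1, 49 mod 4 = 1, so the flip contributes +1; sign now -1
(49/41): 49 mod 41 = 8, so (49/41) = (8/41)
factor out 2^3: 8 = 2^3·1; with 41 mod 8 = 1, (2/41) = +1; sign now -1; continue with (1/41)
reached (1/41) = 1, so the symbol is -1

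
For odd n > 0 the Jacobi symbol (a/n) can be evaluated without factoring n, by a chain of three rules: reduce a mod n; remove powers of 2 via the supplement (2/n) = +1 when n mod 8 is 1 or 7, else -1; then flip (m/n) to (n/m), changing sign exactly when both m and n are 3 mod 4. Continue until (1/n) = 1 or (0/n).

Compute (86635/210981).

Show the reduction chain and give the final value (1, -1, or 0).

-1

reciprocity: (86635/210981) = +1·(210981/86635) since 86635 mod 4 = 3, 210981 mod 4 = 1; sign now +1
(210981/86635) = (37711/86635)   [reduce mod 86635]
reciprocity: (37711/86635) = -1·(86635/37711) since 37711 mod 4 = 3, 86635 mod 4 = 3; sign now -1
(86635/37711) = (11213/37711)   [reduce mod 37711]
reciprocity: (11213/37711) = +1·(37711/11213) since 11213 mod 4 = 1, 37711 mod 4 = 3; sign now -1
(37711/11213) = (4072/11213)   [reduce mod 11213]
4072 = 2^3·509; (2/11213) = -1 since 11213 mod 8 = 5, so (4072/11213) = (-1)^3·(509/11213); sign now +1
reciprocity: (509/11213) = +1·(11213/509) since 509 mod 4 = 1, 11213 mod 4 = 1; sign now +1
(11213/509) = (15/509)   [reduce mod 509]
reciprocity: (15/509) = +1·(509/15) since 15 mod 4 = 3, 509 mod 4 = 1; sign now +1
(509/15) = (14/15)   [reduce mod 15]
14 = 2^1·7; (2/15) = +1 since 15 mod 8 = 7, so (14/15) = (+1)^1·(7/15); sign now +1
reciprocity: (7/15) = -1·(15/7) since 7 mod 4 = 3, 15 mod 4 = 3; sign now -1
(15/7) = (1/7)   [reduce mod 7]
(1/7) = 1; final value = sign = -1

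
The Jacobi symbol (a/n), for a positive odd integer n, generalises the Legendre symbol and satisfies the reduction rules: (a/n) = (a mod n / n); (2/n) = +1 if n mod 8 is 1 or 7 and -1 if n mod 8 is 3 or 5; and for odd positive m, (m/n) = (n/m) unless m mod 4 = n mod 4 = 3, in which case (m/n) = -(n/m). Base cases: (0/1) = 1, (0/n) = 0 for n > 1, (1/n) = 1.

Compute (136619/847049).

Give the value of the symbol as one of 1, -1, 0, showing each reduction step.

reciprocity: (136619/847049) = +1·(847049/136619) since 136619 mod 4 = 3, 847049 mod 4 = 1; sign now +1
(847049/136619) = (27335/136619)   [reduce mod 136619]
reciprocity: (27335/136619) = -1·(136619/27335) since 27335 mod 4 = 3, 136619 mod 4 = 3; sign now -1
(136619/27335) = (27279/27335)   [reduce mod 27335]
reciprocity: (27279/27335) = -1·(27335/27279) since 27279 mod 4 = 3, 27335 mod 4 = 3; sign now +1
(27335/27279) = (56/27279)   [reduce mod 27279]
56 = 2^3·7; (2/27279) = +1 since 27279 mod 8 = 7, so (56/27279) = (+1)^3·(7/27279); sign now +1
reciprocity: (7/27279) = -1·(27279/7) since 7 mod 4 = 3, 27279 mod 4 = 3; sign now -1
(27279/7) = (0/7)   [reduce mod 7]
(0/7) = 0   [gcd(a, n) > 1]; final value = 0

0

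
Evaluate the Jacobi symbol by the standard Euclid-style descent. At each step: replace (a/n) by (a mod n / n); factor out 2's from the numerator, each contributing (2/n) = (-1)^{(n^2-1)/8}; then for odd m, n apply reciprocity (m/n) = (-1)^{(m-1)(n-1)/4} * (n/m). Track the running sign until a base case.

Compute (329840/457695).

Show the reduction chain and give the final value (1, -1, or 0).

0

329840 = 2^4·20615; (2/457695) = +1 since 457695 mod 8 = 7, so (329840/457695) = (+1)^4·(20615/457695); sign now +1
reciprocity: (20615/457695) = -1·(457695/20615) since 20615 mod 4 = 3, 457695 mod 4 = 3; sign now -1
(457695/20615) = (4165/20615)   [reduce mod 20615]
reciprocity: (4165/20615) = +1·(20615/4165) since 4165 mod 4 = 1, 20615 mod 4 = 3; sign now -1
(20615/4165) = (3955/4165)   [reduce mod 4165]
reciprocity: (3955/4165) = +1·(4165/3955) since 3955 mod 4 = 3, 4165 mod 4 = 1; sign now -1
(4165/3955) = (210/3955)   [reduce mod 3955]
210 = 2^1·105; (2/3955) = -1 since 3955 mod 8 = 3, so (210/3955) = (-1)^1·(105/3955); sign now +1
reciprocity: (105/3955) = +1·(3955/105) since 105 mod 4 = 1, 3955 mod 4 = 3; sign now +1
(3955/105) = (70/105)   [reduce mod 105]
70 = 2^1·35; (2/105) = +1 since 105 mod 8 = 1, so (70/105) = (+1)^1·(35/105); sign now +1
reciprocity: (35/105) = +1·(105/35) since 35 mod 4 = 3, 105 mod 4 = 1; sign now +1
(105/35) = (0/35)   [reduce mod 35]
(0/35) = 0   [gcd(a, n) > 1]; final value = 0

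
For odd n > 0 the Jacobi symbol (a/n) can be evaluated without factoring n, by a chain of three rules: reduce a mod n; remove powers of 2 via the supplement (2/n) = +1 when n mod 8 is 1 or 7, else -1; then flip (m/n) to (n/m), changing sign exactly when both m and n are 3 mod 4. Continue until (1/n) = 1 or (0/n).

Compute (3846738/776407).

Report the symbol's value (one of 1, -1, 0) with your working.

(3846738/776407) = (741110/776407)   [reduce mod 776407]
741110 = 2^1·370555; (2/776407) = +1 since 776407 mod 8 = 7, so (741110/776407) = (+1)^1·(370555/776407); sign now +1
reciprocity: (370555/776407) = -1·(776407/370555) since 370555 mod 4 = 3, 776407 mod 4 = 3; sign now -1
(776407/370555) = (35297/370555)   [reduce mod 370555]
reciprocity: (35297/370555) = +1·(370555/35297) since 35297 mod 4 = 1, 370555 mod 4 = 3; sign now -1
(370555/35297) = (17585/35297)   [reduce mod 35297]
reciprocity: (17585/35297) = +1·(35297/17585) since 17585 mod 4 = 1, 35297 mod 4 = 1; sign now -1
(35297/17585) = (127/17585)   [reduce mod 17585]
reciprocity: (127/17585) = +1·(17585/127) since 127 mod 4 = 3, 17585 mod 4 = 1; sign now -1
(17585/127) = (59/127)   [reduce mod 127]
reciprocity: (59/127) = -1·(127/59) since 59 mod 4 = 3, 127 mod 4 = 3; sign now +1
(127/59) = (9/59)   [reduce mod 59]
reciprocity: (9/59) = +1·(59/9) since 9 mod 4 = 1, 59 mod 4 = 3; sign now +1
(59/9) = (5/9)   [reduce mod 9]
reciprocity: (5/9) = +1·(9/5) since 5 mod 4 = 1, 9 mod 4 = 1; sign now +1
(9/5) = (4/5)   [reduce mod 5]
4 = 2^2·1; (2/5) = -1 since 5 mod 8 = 5, so (4/5) = (-1)^2·(1/5); sign now +1
(1/5) = 1; final value = sign = +1

1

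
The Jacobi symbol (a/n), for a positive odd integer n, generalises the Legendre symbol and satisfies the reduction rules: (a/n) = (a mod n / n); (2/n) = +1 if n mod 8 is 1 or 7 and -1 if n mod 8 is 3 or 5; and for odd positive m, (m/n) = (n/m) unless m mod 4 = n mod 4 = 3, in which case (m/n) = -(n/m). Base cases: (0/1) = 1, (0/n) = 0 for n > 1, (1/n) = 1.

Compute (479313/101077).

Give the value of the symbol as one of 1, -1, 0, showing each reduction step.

1

(479313/101077) = (75005/101077)   [reduce mod 101077]
reciprocity: (75005/101077) = +1·(101077/75005) since 75005 mod 4 = 1, 101077 mod 4 = 1; sign now +1
(101077/75005) = (26072/75005)   [reduce mod 75005]
26072 = 2^3·3259; (2/75005) = -1 since 75005 mod 8 = 5, so (26072/75005) = (-1)^3·(3259/75005); sign now -1
reciprocity: (3259/75005) = +1·(75005/3259) since 3259 mod 4 = 3, 75005 mod 4 = 1; sign now -1
(75005/3259) = (48/3259)   [reduce mod 3259]
48 = 2^4·3; (2/3259) = -1 since 3259 mod 8 = 3, so (48/3259) = (-1)^4·(3/3259); sign now -1
reciprocity: (3/3259) = -1·(3259/3) since 3 mod 4 = 3, 3259 mod 4 = 3; sign now +1
(3259/3) = (1/3)   [reduce mod 3]
(1/3) = 1; final value = sign = +1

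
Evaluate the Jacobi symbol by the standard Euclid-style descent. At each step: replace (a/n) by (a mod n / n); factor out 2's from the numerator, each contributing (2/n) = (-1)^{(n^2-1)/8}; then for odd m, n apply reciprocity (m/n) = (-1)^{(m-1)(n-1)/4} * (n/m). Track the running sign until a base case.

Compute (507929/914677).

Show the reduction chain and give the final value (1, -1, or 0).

-1

flip (507929/914677) -> (914677/507929): both odd, 507929 mod 4 = 1, 914677 mod 4 = 1, so the flip contributes +1; sign now +1
(914677/507929): 914677 mod 507929 = 406748, so (914677/507929) = (406748/507929)
factor out 2^2: 406748 = 2^2·101687; with 507929 mod 8 = 1, (2/507929) = +1; sign now +1; continue with (101687/507929)
flip (101687/507929) -> (507929/101687): both odd, 101687 mod 4 = 3, 507929 mod 4 = 1, so the flip contributes +1; sign now +1
(507929/101687): 507929 mod 101687 = 101181, so (507929/101687) = (101181/101687)
flip (101181/101687) -> (101687/101181): both odd, 101181 mod 4 = 1, 101687 mod 4 = 3, so the flip contributes +1; sign now +1
(101687/101181): 101687 mod 101181 = 506, so (101687/101181) = (506/101181)
factor out 2^1: 506 = 2^1·253; with 101181 mod 8 = 5, (2/101181) = -1; sign now -1; continue with (253/101181)
flip (253/101181) -> (101181/253): both odd, 253 mod 4 = 1, 101181 mod 4 = 1, so the flip contributes +1; sign now -1
(101181/253): 101181 mod 253 = 234, so (101181/253) = (234/253)
factor out 2^1: 234 = 2^1·117; with 253 mod 8 = 5, (2/253) = -1; sign now +1; continue with (117/253)
flip (117/253) -> (253/117): both odd, 117 mod 4 = 1, 253 mod 4 = 1, so the flip contributes +1; sign now +1
(253/117): 253 mod 117 = 19, so (253/117) = (19/117)
flip (19/117) -> (117/19): both odd, 19 mod 4 = 3, 117 mod 4 = 1, so the flip contributes +1; sign now +1
(117/19): 117 mod 19 = 3, so (117/19) = (3/19)
flip (3/19) -> (19/3): both odd, 3 mod 4 = 3, 19 mod 4 = 3, so the flip contributes -1; sign now -1
(19/3): 19 mod 3 = 1, so (19/3) = (1/3)
reached (1/3) = 1, so the symbol is -1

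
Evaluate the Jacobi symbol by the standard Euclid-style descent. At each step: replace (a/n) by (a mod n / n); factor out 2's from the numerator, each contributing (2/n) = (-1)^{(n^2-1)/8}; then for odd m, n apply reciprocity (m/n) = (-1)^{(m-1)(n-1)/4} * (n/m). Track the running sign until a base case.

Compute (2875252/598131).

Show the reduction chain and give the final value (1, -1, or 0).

(2875252/598131) = (482728/598131)   [reduce mod 598131]
482728 = 2^3·60341; (2/598131) = -1 since 598131 mod 8 = 3, so (482728/598131) = (-1)^3·(60341/598131); sign now -1
reciprocity: (60341/598131) = +1·(598131/60341) since 60341 mod 4 = 1, 598131 mod 4 = 3; sign now -1
(598131/60341) = (55062/60341)   [reduce mod 60341]
55062 = 2^1·27531; (2/60341) = -1 since 60341 mod 8 = 5, so (55062/60341) = (-1)^1·(27531/60341); sign now +1
reciprocity: (27531/60341) = +1·(60341/27531) since 27531 mod 4 = 3, 60341 mod 4 = 1; sign now +1
(60341/27531) = (5279/27531)   [reduce mod 27531]
reciprocity: (5279/27531) = -1·(27531/5279) since 5279 mod 4 = 3, 27531 mod 4 = 3; sign now -1
(27531/5279) = (1136/5279)   [reduce mod 5279]
1136 = 2^4·71; (2/5279) = +1 since 5279 mod 8 = 7, so (1136/5279) = (+1)^4·(71/5279); sign now -1
reciprocity: (71/5279) = -1·(5279/71) since 71 mod 4 = 3, 5279 mod 4 = 3; sign now +1
(5279/71) = (25/71)   [reduce mod 71]
reciprocity: (25/71) = +1·(71/25) since 25 mod 4 = 1, 71 mod 4 = 3; sign now +1
(71/25) = (21/25)   [reduce mod 25]
reciprocity: (21/25) = +1·(25/21) since 21 mod 4 = 1, 25 mod 4 = 1; sign now +1
(25/21) = (4/21)   [reduce mod 21]
4 = 2^2·1; (2/21) = -1 since 21 mod 8 = 5, so (4/21) = (-1)^2·(1/21); sign now +1
(1/21) = 1; final value = sign = +1

1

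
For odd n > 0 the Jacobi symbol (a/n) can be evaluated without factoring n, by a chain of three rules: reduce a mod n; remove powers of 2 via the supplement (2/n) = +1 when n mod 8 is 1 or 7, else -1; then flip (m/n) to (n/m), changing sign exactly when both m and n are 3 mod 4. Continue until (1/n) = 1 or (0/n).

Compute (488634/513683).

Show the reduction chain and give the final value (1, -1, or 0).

488634 = 2^1·244317; (2/513683) = -1 since 513683 mod 8 = 3, so (488634/513683) = (-1)^1·(244317/513683); sign now -1
reciprocity: (244317/513683) = +1·(513683/244317) since 244317 mod 4 = 1, 513683 mod 4 = 3; sign now -1
(513683/244317) = (25049/244317)   [reduce mod 244317]
reciprocity: (25049/244317) = +1·(244317/25049) since 25049 mod 4 = 1, 244317 mod 4 = 1; sign now -1
(244317/25049) = (18876/25049)   [reduce mod 25049]
18876 = 2^2·4719; (2/25049) = +1 since 25049 mod 8 = 1, so (18876/25049) = (+1)^2·(4719/25049); sign now -1
reciprocity: (4719/25049) = +1·(25049/4719) since 4719 mod 4 = 3, 25049 mod 4 = 1; sign now -1
(25049/4719) = (1454/4719)   [reduce mod 4719]
1454 = 2^1·727; (2/4719) = +1 since 4719 mod 8 = 7, so (1454/4719) = (+1)^1·(727/4719); sign now -1
reciprocity: (727/4719) = -1·(4719/727) since 727 mod 4 = 3, 4719 mod 4 = 3; sign now +1
(4719/727) = (357/727)   [reduce mod 727]
reciprocity: (357/727) = +1·(727/357) since 357 mod 4 = 1, 727 mod 4 = 3; sign now +1
(727/357) = (13/357)   [reduce mod 357]
reciprocity: (13/357) = +1·(357/13) since 13 mod 4 = 1, 357 mod 4 = 1; sign now +1
(357/13) = (6/13)   [reduce mod 13]
6 = 2^1·3; (2/13) = -1 since 13 mod 8 = 5, so (6/13) = (-1)^1·(3/13); sign now -1
reciprocity: (3/13) = +1·(13/3) since 3 mod 4 = 3, 13 mod 4 = 1; sign now -1
(13/3) = (1/3)   [reduce mod 3]
(1/3) = 1; final value = sign = -1

-1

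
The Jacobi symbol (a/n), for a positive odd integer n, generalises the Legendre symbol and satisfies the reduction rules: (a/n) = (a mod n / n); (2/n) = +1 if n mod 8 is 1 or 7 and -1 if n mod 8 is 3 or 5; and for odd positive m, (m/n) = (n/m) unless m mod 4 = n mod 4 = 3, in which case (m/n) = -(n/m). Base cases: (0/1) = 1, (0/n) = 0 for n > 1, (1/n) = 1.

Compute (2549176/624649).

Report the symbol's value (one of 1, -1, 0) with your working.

1

(2549176/624649) = (50580/624649)   [reduce mod 624649]
50580 = 2^2·12645; (2/624649) = +1 since 624649 mod 8 = 1, so (50580/624649) = (+1)^2·(12645/624649); sign now +1
reciprocity: (12645/624649) = +1·(624649/12645) since 12645 mod 4 = 1, 624649 mod 4 = 1; sign now +1
(624649/12645) = (5044/12645)   [reduce mod 12645]
5044 = 2^2·1261; (2/12645) = -1 since 12645 mod 8 = 5, so (5044/12645) = (-1)^2·(1261/12645); sign now +1
reciprocity: (1261/12645) = +1·(12645/1261) since 1261 mod 4 = 1, 12645 mod 4 = 1; sign now +1
(12645/1261) = (35/1261)   [reduce mod 1261]
reciprocity: (35/1261) = +1·(1261/35) since 35 mod 4 = 3, 1261 mod 4 = 1; sign now +1
(1261/35) = (1/35)   [reduce mod 35]
(1/35) = 1; final value = sign = +1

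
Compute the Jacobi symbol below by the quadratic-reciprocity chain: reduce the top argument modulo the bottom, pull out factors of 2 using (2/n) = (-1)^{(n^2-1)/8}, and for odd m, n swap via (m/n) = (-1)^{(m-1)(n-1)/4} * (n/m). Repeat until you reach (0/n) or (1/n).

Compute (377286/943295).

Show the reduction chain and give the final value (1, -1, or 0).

1

377286 = 2^1·188643; (2/943295) = +1 since 943295 mod 8 = 7, so (377286/943295) = (+1)^1·(188643/943295); sign now +1
reciprocity: (188643/943295) = -1·(943295/188643) since 188643 mod 4 = 3, 943295 mod 4 = 3; sign now -1
(943295/188643) = (80/188643)   [reduce mod 188643]
80 = 2^4·5; (2/188643) = -1 since 188643 mod 8 = 3, so (80/188643) = (-1)^4·(5/188643); sign now -1
reciprocity: (5/188643) = +1·(188643/5) since 5 mod 4 = 1, 188643 mod 4 = 3; sign now -1
(188643/5) = (3/5)   [reduce mod 5]
reciprocity: (3/5) = +1·(5/3) since 3 mod 4 = 3, 5 mod 4 = 1; sign now -1
(5/3) = (2/3)   [reduce mod 3]
2 = 2^1·1; (2/3) = -1 since 3 mod 8 = 3, so (2/3) = (-1)^1·(1/3); sign now +1
(1/3) = 1; final value = sign = +1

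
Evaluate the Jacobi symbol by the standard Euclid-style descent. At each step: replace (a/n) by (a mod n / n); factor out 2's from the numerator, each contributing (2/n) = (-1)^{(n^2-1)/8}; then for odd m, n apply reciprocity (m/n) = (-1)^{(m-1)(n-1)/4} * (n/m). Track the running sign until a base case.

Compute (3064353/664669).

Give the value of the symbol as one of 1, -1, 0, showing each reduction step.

-1

(3064353/664669) = (405677/664669)   [reduce mod 664669]
reciprocity: (405677/664669) = +1·(664669/405677) since 405677 mod 4 = 1, 664669 mod 4 = 1; sign now +1
(664669/405677) = (258992/405677)   [reduce mod 405677]
258992 = 2^4·16187; (2/405677) = -1 since 405677 mod 8 = 5, so (258992/405677) = (-1)^4·(16187/405677); sign now +1
reciprocity: (16187/405677) = +1·(405677/16187) since 16187 mod 4 = 3, 405677 mod 4 = 1; sign now +1
(405677/16187) = (1002/16187)   [reduce mod 16187]
1002 = 2^1·501; (2/16187) = -1 since 16187 mod 8 = 3, so (1002/16187) = (-1)^1·(501/16187); sign now -1
reciprocity: (501/16187) = +1·(16187/501) since 501 mod 4 = 1, 16187 mod 4 = 3; sign now -1
(16187/501) = (155/501)   [reduce mod 501]
reciprocity: (155/501) = +1·(501/155) since 155 mod 4 = 3, 501 mod 4 = 1; sign now -1
(501/155) = (36/155)   [reduce mod 155]
36 = 2^2·9; (2/155) = -1 since 155 mod 8 = 3, so (36/155) = (-1)^2·(9/155); sign now -1
reciprocity: (9/155) = +1·(155/9) since 9 mod 4 = 1, 155 mod 4 = 3; sign now -1
(155/9) = (2/9)   [reduce mod 9]
2 = 2^1·1; (2/9) = +1 since 9 mod 8 = 1, so (2/9) = (+1)^1·(1/9); sign now -1
(1/9) = 1; final value = sign = -1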